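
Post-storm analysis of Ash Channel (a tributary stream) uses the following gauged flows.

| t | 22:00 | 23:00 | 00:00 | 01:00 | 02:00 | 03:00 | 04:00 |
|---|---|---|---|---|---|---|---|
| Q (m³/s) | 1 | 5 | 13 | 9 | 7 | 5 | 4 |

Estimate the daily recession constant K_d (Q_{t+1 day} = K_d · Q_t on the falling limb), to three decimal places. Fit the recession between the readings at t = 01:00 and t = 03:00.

Between t = 01:00 and t = 03:00 the flow falls from 9 to 5 m³/s over 2×1 h = 2 h.
Per-interval ratio K = (5/9)^(1/2) = 0.7454; K_d = K^(24/1) = 0.001.

K_d ≈ 0.001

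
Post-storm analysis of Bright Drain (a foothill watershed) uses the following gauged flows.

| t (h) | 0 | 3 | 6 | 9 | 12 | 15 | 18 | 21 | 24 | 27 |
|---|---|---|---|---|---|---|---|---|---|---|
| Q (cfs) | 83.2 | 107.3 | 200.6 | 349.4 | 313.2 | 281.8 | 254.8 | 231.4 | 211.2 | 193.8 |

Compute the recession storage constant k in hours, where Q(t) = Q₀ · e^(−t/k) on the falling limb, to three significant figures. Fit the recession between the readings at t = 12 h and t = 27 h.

On the falling limb, Q drops from 313.2 to 193.8 cfs between t = 12 h and t = 27 h (Δt = 15 h).
k = −Δt / ln(Q₂/Q₁) = −15 / ln(193.8/313.2) = 31.2 h.

k ≈ 31.2 h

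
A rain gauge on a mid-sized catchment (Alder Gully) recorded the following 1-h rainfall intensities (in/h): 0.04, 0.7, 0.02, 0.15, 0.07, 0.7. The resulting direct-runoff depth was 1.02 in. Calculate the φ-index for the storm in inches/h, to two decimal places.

φ ≈ 0.19 in/h

Only the 2 blocks with intensity above φ contribute runoff: 0.7, 0.7 in/h.
Σ(I−φ)·Δt = d  ⇒  (0.7+0.7 − 2φ)·1 = 1.02
φ = (1.400 − 1.02/1) / 2 = 0.19 in/h.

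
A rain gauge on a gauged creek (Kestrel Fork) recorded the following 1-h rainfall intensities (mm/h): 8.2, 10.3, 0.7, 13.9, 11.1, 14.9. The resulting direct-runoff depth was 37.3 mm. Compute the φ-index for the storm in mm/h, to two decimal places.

Only the 5 blocks with intensity above φ contribute runoff: 8.2, 10.3, 13.9, 11.1, 14.9 mm/h.
Σ(I−φ)·Δt = d  ⇒  (8.2+10.3+13.9+11.1+14.9 − 5φ)·1 = 37.3
φ = (58.40 − 37.3/1) / 5 = 4.22 mm/h.

φ ≈ 4.22 mm/h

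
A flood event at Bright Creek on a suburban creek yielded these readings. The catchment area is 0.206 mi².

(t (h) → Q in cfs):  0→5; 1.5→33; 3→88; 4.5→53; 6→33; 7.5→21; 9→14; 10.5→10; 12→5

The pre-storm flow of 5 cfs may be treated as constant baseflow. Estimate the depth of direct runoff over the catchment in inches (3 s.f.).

Direct runoff: 0.0, 28.0, 83.0, 48.0, 28.0, 16.0, 9.0, 5.0, 0.0 cfs; ΣQ_DR = 217.0 cfs.
V = ΣQ_DR · Δt = 217.0 × 5400 s = 1.172 × 10^6 ft³.
Over A = 0.206 mi², depth = V / A = 2.45 in.

d ≈ 2.45 in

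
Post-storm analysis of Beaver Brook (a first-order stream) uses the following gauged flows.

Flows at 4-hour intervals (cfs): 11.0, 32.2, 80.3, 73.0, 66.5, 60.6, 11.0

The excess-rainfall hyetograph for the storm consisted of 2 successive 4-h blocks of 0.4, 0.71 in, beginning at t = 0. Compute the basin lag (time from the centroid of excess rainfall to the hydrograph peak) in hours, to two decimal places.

t_L ≈ 3.44 h

Centroid of excess rainfall: t_c = Σ P_i·t̄_i / ΣP_i = 4.5586 h (block centres at 2, 6 h).
Hydrograph peak occurs at t = 8 h, so basin lag t_L = 8 − 4.5586 = 3.44 h.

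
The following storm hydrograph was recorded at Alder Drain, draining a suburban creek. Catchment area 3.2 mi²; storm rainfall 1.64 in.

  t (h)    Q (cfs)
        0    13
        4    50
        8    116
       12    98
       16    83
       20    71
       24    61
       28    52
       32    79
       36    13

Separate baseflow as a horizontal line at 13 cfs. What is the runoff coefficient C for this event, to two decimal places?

C ≈ 0.60

ΣQ_DR = 506.0 cfs; V = ΣQ_DR·Δt = 7.286 × 10^6 ft³.
Runoff depth d = V / A = 0.9801 in.
C = d / P = 0.9801 / 1.64 = 0.60.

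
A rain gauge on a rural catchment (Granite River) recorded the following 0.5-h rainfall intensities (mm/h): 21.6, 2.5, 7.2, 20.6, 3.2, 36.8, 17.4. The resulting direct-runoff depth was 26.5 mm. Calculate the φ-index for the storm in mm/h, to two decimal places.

φ ≈ 10.85 mm/h

Only the 4 blocks with intensity above φ contribute runoff: 21.6, 20.6, 36.8, 17.4 mm/h.
Σ(I−φ)·Δt = d  ⇒  (21.6+20.6+36.8+17.4 − 4φ)·0.5 = 26.5
φ = (96.40 − 26.5/0.5) / 4 = 10.85 mm/h.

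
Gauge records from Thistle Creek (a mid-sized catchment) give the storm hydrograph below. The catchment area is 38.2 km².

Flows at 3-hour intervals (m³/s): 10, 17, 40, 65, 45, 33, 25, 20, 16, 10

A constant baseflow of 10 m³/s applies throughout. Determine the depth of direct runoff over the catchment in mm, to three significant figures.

Direct runoff: 0.0, 7.0, 30.0, 55.0, 35.0, 23.0, 15.0, 10.0, 6.0, 0.0 m³/s; ΣQ_DR = 181.0 m³/s.
V = ΣQ_DR · Δt = 181.0 × 10800 s = 1.955 × 10^6 m³.
Over A = 38.2 km², depth = V / A = 51.2 mm.

d ≈ 51.2 mm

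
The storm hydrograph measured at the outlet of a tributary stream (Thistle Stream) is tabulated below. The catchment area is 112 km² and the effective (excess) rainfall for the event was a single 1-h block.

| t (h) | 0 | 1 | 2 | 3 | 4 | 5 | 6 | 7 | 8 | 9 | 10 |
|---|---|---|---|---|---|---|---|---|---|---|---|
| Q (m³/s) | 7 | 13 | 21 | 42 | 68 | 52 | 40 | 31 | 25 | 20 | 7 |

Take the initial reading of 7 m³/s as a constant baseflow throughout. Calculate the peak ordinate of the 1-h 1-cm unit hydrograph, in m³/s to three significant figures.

U_p ≈ 76.2 m³/s

Direct runoff: 0.0, 6.0, 14.0, 35.0, 61.0, 45.0, 33.0, 24.0, 18.0, 13.0, 0.0 m³/s; ΣQ_DR = 249.0 m³/s, peak = 61.0 m³/s.
Runoff depth d = ΣQ_DR·Δt / A = 249.0 × 3600 / (112 km²) = 8.004 mm.
The 1-cm UH is the DRH scaled by (10 mm)/d, so U_p = 61.0 × 10/8.004 = 76.2 m³/s.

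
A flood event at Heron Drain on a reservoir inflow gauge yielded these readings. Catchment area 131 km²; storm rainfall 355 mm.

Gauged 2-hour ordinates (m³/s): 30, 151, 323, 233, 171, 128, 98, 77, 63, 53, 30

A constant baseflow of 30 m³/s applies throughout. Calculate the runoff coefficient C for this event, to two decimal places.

ΣQ_DR = 1027 m³/s; V = ΣQ_DR·Δt = 7.394 × 10^6 m³.
Runoff depth d = V / A = 56.45 mm.
C = d / P = 56.45 / 355 = 0.16.

C ≈ 0.16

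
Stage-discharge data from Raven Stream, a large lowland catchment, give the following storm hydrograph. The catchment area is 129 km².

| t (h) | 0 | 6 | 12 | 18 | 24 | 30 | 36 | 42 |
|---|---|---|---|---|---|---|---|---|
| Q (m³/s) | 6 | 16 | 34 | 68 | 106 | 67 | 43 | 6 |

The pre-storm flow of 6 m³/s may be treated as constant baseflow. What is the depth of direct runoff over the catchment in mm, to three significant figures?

d ≈ 49.9 mm

Direct runoff: 0.0, 10.0, 28.0, 62.0, 100.0, 61.0, 37.0, 0.0 m³/s; ΣQ_DR = 298.0 m³/s.
V = ΣQ_DR · Δt = 298.0 × 21600 s = 6.437 × 10^6 m³.
Over A = 129 km², depth = V / A = 49.9 mm.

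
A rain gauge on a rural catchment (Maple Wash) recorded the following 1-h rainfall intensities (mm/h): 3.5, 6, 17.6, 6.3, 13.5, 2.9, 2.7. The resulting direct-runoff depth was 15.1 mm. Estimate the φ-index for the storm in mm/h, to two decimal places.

φ ≈ 8.00 mm/h

Only the 2 blocks with intensity above φ contribute runoff: 17.6, 13.5 mm/h.
Σ(I−φ)·Δt = d  ⇒  (17.6+13.5 − 2φ)·1 = 15.1
φ = (31.10 − 15.1/1) / 2 = 8.00 mm/h.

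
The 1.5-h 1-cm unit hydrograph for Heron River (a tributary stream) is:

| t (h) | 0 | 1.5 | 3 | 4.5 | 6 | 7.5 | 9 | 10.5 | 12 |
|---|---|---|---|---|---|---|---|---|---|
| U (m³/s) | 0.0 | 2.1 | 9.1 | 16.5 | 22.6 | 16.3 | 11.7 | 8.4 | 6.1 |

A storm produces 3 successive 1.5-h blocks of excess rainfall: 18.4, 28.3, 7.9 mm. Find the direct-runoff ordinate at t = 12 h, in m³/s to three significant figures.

By discrete convolution, Q_j = Σ (P_i / 10 mm) · U_{j−i}.
At t = 12 h (j=8): Q = (18.4/10)·6.1 + (28.3/10)·8.4 + (7.9/10)·11.7 = 44.2 m³/s.

Q ≈ 44.2 m³/s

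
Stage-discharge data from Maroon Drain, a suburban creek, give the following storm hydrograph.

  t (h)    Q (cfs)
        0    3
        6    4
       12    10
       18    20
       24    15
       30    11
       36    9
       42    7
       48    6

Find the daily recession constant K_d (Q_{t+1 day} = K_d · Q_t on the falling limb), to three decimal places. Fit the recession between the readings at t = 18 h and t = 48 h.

Between t = 18 h and t = 48 h the flow falls from 20 to 6 cfs over 5×6 h = 30 h.
Per-interval ratio K = (6/20)^(1/5) = 0.7860; K_d = K^(24/6) = 0.382.

K_d ≈ 0.382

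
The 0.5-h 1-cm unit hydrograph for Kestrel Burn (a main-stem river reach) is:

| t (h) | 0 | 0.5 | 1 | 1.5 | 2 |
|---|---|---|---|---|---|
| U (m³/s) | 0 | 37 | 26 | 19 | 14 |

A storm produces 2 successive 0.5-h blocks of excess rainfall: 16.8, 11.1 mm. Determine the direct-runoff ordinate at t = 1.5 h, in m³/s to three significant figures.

By discrete convolution, Q_j = Σ (P_i / 10 mm) · U_{j−i}.
At t = 1.5 h (j=3): Q = (16.8/10)·19 + (11.1/10)·26 = 60.8 m³/s.

Q ≈ 60.8 m³/s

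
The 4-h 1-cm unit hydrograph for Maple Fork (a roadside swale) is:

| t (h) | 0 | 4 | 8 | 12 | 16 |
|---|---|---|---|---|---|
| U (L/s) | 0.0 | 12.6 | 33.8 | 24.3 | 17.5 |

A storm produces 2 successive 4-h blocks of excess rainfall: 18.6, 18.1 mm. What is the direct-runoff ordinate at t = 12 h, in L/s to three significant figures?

By discrete convolution, Q_j = Σ (P_i / 10 mm) · U_{j−i}.
At t = 12 h (j=3): Q = (18.6/10)·24.3 + (18.1/10)·33.8 = 106 L/s.

Q ≈ 106 L/s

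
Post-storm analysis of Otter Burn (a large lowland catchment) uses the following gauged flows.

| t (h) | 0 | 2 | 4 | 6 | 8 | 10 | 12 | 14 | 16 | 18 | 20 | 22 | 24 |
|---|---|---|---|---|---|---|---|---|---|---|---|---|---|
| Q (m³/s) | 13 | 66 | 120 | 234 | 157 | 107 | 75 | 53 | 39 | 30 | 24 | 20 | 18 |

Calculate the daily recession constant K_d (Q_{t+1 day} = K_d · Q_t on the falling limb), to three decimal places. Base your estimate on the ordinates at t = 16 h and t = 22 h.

Between t = 16 h and t = 22 h the flow falls from 39 to 20 m³/s over 3×2 h = 6 h.
Per-interval ratio K = (20/39)^(1/3) = 0.8004; K_d = K^(24/2) = 0.069.

K_d ≈ 0.069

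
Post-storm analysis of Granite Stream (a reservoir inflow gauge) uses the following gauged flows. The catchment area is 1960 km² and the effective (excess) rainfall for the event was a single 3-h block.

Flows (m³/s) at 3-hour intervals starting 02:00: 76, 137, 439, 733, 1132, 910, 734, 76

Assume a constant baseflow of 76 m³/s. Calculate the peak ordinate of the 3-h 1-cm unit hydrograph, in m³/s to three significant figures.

U_p ≈ 528 m³/s

Direct runoff: 0.0, 61.0, 363.0, 657.0, 1056.0, 834.0, 658.0, 0.0 m³/s; ΣQ_DR = 3629 m³/s, peak = 1056.0 m³/s.
Runoff depth d = ΣQ_DR·Δt / A = 3629 × 10800 / (1960 km²) = 20.00 mm.
The 1-cm UH is the DRH scaled by (10 mm)/d, so U_p = 1056.0 × 10/20.00 = 528 m³/s.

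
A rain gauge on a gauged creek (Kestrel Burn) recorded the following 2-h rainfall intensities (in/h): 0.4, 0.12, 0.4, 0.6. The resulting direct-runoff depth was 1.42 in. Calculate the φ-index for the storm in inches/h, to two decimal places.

Only the 3 blocks with intensity above φ contribute runoff: 0.4, 0.4, 0.6 in/h.
Σ(I−φ)·Δt = d  ⇒  (0.4+0.4+0.6 − 3φ)·2 = 1.42
φ = (1.400 − 1.42/2) / 3 = 0.23 in/h.

φ ≈ 0.23 in/h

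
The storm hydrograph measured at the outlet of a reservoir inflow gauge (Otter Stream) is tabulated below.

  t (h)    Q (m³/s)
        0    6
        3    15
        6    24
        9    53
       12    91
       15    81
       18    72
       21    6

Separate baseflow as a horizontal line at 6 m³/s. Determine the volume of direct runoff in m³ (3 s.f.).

Direct-runoff ordinates (Q − Q_b): 0.0, 9.0, 18.0, 47.0, 85.0, 75.0, 66.0, 0.0 m³/s.
ΣQ_DR = 300.0 m³/s.
With Δt = 3 h = 10800 s, V = ΣQ_DR · Δt = 300.0 × 10800 = 3.24 × 10^6 m³.

V ≈ 3.24 × 10^6 m³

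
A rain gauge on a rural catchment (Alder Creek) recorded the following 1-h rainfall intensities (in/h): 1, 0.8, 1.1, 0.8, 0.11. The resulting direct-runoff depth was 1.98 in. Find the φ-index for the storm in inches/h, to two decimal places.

φ ≈ 0.43 in/h

Only the 4 blocks with intensity above φ contribute runoff: 1, 0.8, 1.1, 0.8 in/h.
Σ(I−φ)·Δt = d  ⇒  (1+0.8+1.1+0.8 − 4φ)·1 = 1.98
φ = (3.700 − 1.98/1) / 4 = 0.43 in/h.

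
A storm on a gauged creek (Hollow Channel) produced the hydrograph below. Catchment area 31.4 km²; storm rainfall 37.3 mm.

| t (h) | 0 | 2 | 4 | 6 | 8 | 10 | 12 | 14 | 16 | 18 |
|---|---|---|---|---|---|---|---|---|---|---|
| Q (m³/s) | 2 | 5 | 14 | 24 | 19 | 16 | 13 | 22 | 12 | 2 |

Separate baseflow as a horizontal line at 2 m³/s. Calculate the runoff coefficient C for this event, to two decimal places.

C ≈ 0.67

ΣQ_DR = 109.0 m³/s; V = ΣQ_DR·Δt = 7.848 × 10^5 m³.
Runoff depth d = V / A = 24.99 mm.
C = d / P = 24.99 / 37.3 = 0.67.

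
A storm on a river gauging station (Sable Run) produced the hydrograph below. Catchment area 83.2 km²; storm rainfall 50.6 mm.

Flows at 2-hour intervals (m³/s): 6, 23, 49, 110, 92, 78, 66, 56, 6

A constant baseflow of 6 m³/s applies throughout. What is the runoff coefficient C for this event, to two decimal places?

ΣQ_DR = 432.0 m³/s; V = ΣQ_DR·Δt = 3.110 × 10^6 m³.
Runoff depth d = V / A = 37.38 mm.
C = d / P = 37.38 / 50.6 = 0.74.

C ≈ 0.74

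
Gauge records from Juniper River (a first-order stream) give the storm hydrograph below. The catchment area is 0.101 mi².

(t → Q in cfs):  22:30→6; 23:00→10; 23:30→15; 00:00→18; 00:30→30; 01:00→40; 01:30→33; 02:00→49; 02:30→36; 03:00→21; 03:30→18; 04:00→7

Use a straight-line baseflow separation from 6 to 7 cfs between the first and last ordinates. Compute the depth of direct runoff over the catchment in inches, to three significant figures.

d ≈ 1.57 in

Direct runoff: 0.00, 3.91, 8.82, 11.73, 23.64, 33.55, 26.45, 42.36, 29.27, 14.18, 11.09, 0.00 cfs; ΣQ_DR = 205.0 cfs.
V = ΣQ_DR · Δt = 205.0 × 1800 s = 3.690 × 10^5 ft³.
Over A = 0.101 mi², depth = V / A = 1.57 in.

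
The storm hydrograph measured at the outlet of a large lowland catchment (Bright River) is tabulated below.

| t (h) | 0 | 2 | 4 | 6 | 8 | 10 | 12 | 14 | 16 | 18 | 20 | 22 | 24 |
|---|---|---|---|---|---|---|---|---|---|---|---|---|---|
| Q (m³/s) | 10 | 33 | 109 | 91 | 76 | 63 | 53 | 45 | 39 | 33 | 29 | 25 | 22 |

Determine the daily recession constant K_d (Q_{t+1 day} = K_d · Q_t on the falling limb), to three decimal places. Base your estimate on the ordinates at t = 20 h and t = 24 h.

K_d ≈ 0.191

Between t = 20 h and t = 24 h the flow falls from 29 to 22 m³/s over 2×2 h = 4 h.
Per-interval ratio K = (22/29)^(1/2) = 0.8710; K_d = K^(24/2) = 0.191.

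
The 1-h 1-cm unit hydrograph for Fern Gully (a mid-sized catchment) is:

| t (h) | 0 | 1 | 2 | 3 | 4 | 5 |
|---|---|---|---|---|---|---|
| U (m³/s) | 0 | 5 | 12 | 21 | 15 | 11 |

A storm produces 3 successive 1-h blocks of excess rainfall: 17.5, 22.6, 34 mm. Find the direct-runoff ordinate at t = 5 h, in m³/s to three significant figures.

Q ≈ 125 m³/s

By discrete convolution, Q_j = Σ (P_i / 10 mm) · U_{j−i}.
At t = 5 h (j=5): Q = (17.5/10)·11 + (22.6/10)·15 + (34/10)·21 = 125 m³/s.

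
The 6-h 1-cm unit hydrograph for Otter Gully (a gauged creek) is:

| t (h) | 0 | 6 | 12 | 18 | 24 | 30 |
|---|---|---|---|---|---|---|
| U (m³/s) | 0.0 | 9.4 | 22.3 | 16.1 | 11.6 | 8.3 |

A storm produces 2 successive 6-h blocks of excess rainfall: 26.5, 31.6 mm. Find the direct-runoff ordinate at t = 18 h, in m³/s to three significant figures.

Q ≈ 113 m³/s

By discrete convolution, Q_j = Σ (P_i / 10 mm) · U_{j−i}.
At t = 18 h (j=3): Q = (26.5/10)·16.1 + (31.6/10)·22.3 = 113 m³/s.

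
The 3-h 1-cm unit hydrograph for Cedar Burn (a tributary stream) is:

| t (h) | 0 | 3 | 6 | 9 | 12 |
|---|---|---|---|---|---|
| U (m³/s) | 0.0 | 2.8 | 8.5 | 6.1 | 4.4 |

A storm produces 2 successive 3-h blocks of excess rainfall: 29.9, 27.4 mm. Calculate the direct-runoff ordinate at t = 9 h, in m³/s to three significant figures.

Q ≈ 41.5 m³/s

By discrete convolution, Q_j = Σ (P_i / 10 mm) · U_{j−i}.
At t = 9 h (j=3): Q = (29.9/10)·6.1 + (27.4/10)·8.5 = 41.5 m³/s.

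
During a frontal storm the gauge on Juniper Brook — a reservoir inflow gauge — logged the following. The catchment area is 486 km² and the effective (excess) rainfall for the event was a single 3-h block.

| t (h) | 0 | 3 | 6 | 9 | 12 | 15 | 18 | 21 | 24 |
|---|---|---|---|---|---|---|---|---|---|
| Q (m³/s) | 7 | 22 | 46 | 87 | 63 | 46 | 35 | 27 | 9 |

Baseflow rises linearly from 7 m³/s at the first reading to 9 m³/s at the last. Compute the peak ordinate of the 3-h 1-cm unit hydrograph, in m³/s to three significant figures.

Direct runoff: 0.00, 14.75, 38.50, 79.25, 55.00, 37.75, 26.50, 18.25, 0.00 m³/s; ΣQ_DR = 270.0 m³/s, peak = 79.25 m³/s.
Runoff depth d = ΣQ_DR·Δt / A = 270.0 × 10800 / (486 km²) = 6.000 mm.
The 1-cm UH is the DRH scaled by (10 mm)/d, so U_p = 79.25 × 10/6.000 = 132 m³/s.

U_p ≈ 132 m³/s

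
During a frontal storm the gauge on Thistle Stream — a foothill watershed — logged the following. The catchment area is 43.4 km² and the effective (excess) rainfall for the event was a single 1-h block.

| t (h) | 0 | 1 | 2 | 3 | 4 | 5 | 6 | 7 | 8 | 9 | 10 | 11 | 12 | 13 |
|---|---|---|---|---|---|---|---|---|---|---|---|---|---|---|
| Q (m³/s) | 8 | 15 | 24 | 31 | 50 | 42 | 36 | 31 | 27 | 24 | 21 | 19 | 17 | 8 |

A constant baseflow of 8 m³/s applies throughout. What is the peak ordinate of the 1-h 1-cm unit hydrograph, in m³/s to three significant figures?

U_p ≈ 21.0 m³/s

Direct runoff: 0.0, 7.0, 16.0, 23.0, 42.0, 34.0, 28.0, 23.0, 19.0, 16.0, 13.0, 11.0, 9.0, 0.0 m³/s; ΣQ_DR = 241.0 m³/s, peak = 42.0 m³/s.
Runoff depth d = ΣQ_DR·Δt / A = 241.0 × 3600 / (43.4 km²) = 19.99 mm.
The 1-cm UH is the DRH scaled by (10 mm)/d, so U_p = 42.0 × 10/19.99 = 21.0 m³/s.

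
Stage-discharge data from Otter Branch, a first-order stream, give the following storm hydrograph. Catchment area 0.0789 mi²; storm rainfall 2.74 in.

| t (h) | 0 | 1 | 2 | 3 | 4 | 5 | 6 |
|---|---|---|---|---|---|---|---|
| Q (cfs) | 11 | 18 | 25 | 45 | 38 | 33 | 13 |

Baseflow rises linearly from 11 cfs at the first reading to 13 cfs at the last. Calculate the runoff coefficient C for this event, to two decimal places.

ΣQ_DR = 99.00 cfs; V = ΣQ_DR·Δt = 3.564 × 10^5 ft³.
Runoff depth d = V / A = 1.944 in.
C = d / P = 1.944 / 2.74 = 0.71.

C ≈ 0.71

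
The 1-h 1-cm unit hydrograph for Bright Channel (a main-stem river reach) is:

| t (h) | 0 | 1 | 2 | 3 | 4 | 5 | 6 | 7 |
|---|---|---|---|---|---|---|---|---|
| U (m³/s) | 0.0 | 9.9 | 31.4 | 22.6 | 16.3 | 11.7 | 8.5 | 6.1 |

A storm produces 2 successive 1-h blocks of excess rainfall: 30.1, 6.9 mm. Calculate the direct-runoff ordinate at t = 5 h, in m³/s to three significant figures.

By discrete convolution, Q_j = Σ (P_i / 10 mm) · U_{j−i}.
At t = 5 h (j=5): Q = (30.1/10)·11.7 + (6.9/10)·16.3 = 46.5 m³/s.

Q ≈ 46.5 m³/s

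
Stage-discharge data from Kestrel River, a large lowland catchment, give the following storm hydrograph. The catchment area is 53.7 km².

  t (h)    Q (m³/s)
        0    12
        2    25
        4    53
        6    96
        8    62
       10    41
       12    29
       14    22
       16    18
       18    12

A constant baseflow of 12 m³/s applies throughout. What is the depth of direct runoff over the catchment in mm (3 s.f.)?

Direct runoff: 0.0, 13.0, 41.0, 84.0, 50.0, 29.0, 17.0, 10.0, 6.0, 0.0 m³/s; ΣQ_DR = 250.0 m³/s.
V = ΣQ_DR · Δt = 250.0 × 7200 s = 1.800 × 10^6 m³.
Over A = 53.7 km², depth = V / A = 33.5 mm.

d ≈ 33.5 mm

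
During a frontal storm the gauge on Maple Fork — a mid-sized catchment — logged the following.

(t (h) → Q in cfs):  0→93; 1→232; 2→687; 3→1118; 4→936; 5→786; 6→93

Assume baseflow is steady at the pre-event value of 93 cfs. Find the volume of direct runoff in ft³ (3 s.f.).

V ≈ 1.19 × 10^7 ft³

Direct-runoff ordinates (Q − Q_b): 0.0, 139.0, 594.0, 1025.0, 843.0, 693.0, 0.0 cfs.
ΣQ_DR = 3294 cfs.
With Δt = 1 h = 3600 s, V = ΣQ_DR · Δt = 3294 × 3600 = 1.19 × 10^7 ft³.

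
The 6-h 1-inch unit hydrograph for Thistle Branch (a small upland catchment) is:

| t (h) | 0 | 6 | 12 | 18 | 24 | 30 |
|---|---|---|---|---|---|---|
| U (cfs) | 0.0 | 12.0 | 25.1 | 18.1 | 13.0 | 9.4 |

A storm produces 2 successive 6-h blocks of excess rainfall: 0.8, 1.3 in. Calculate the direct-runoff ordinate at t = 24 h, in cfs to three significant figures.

Q ≈ 33.9 cfs

By discrete convolution, Q_j = Σ (P_i / 1 in) · U_{j−i}.
At t = 24 h (j=4): Q = (0.8/1)·13.0 + (1.3/1)·18.1 = 33.9 cfs.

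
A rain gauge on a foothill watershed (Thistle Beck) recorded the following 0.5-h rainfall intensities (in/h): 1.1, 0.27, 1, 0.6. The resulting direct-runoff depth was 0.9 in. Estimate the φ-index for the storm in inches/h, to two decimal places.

Only the 3 blocks with intensity above φ contribute runoff: 1.1, 1, 0.6 in/h.
Σ(I−φ)·Δt = d  ⇒  (1.1+1+0.6 − 3φ)·0.5 = 0.9
φ = (2.700 − 0.9/0.5) / 3 = 0.30 in/h.

φ ≈ 0.30 in/h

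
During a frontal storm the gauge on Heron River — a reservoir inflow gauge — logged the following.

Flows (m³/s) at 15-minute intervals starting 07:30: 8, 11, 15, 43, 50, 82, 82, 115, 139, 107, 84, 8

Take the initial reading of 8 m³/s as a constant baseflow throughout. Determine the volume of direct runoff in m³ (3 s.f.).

V ≈ 5.83 × 10^5 m³

Direct-runoff ordinates (Q − Q_b): 0.0, 3.0, 7.0, 35.0, 42.0, 74.0, 74.0, 107.0, 131.0, 99.0, 76.0, 0.0 m³/s.
ΣQ_DR = 648.0 m³/s.
With Δt = 0.25 h = 900 s, V = ΣQ_DR · Δt = 648.0 × 900 = 5.83 × 10^5 m³.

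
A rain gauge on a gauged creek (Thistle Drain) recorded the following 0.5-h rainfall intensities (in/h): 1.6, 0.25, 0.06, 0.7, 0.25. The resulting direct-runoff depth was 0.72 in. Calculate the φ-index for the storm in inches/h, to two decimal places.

φ ≈ 0.43 in/h

Only the 2 blocks with intensity above φ contribute runoff: 1.6, 0.7 in/h.
Σ(I−φ)·Δt = d  ⇒  (1.6+0.7 − 2φ)·0.5 = 0.72
φ = (2.300 − 0.72/0.5) / 2 = 0.43 in/h.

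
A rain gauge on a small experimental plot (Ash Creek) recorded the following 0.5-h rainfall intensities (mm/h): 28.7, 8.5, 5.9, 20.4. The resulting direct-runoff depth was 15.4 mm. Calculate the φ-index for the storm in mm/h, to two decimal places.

φ ≈ 9.15 mm/h

Only the 2 blocks with intensity above φ contribute runoff: 28.7, 20.4 mm/h.
Σ(I−φ)·Δt = d  ⇒  (28.7+20.4 − 2φ)·0.5 = 15.4
φ = (49.10 − 15.4/0.5) / 2 = 9.15 mm/h.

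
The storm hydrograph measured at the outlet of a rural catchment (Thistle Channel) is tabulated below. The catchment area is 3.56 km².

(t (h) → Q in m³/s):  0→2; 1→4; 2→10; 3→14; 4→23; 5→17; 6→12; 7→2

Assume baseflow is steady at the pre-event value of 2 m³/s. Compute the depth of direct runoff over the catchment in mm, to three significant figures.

d ≈ 68.8 mm

Direct runoff: 0.0, 2.0, 8.0, 12.0, 21.0, 15.0, 10.0, 0.0 m³/s; ΣQ_DR = 68.00 m³/s.
V = ΣQ_DR · Δt = 68.00 × 3600 s = 2.448 × 10^5 m³.
Over A = 3.56 km², depth = V / A = 68.8 mm.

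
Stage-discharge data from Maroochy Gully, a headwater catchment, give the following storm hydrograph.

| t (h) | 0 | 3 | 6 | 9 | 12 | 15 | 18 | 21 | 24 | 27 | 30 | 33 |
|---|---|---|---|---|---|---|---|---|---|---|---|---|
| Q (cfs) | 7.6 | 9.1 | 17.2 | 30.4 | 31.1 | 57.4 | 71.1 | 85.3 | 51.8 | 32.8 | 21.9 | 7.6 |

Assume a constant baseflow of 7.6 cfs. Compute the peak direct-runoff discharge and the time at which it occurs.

Subtracting baseflow gives direct-runoff ordinates: 0.0, 1.5, 9.6, 22.8, 23.5, 49.8, 63.5, 77.7, 44.2, 25.2, 14.3, 0.0 cfs.
The maximum is 77.7 cfs, occurring at the reading for t = 21 h.

Q_p = 77.7 cfs at t = 21 h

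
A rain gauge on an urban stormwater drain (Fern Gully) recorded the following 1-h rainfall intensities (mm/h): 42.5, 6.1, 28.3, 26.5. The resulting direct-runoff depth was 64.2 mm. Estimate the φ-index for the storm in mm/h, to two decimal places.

φ ≈ 11.03 mm/h

Only the 3 blocks with intensity above φ contribute runoff: 42.5, 28.3, 26.5 mm/h.
Σ(I−φ)·Δt = d  ⇒  (42.5+28.3+26.5 − 3φ)·1 = 64.2
φ = (97.30 − 64.2/1) / 3 = 11.03 mm/h.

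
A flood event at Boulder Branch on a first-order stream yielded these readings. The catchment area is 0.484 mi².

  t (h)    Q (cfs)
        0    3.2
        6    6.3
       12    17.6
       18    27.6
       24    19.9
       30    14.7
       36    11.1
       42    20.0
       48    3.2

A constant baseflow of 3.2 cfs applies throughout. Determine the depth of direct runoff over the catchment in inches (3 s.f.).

d ≈ 1.82 in

Direct runoff: 0.0, 3.1, 14.4, 24.4, 16.7, 11.5, 7.9, 16.8, 0.0 cfs; ΣQ_DR = 94.80 cfs.
V = ΣQ_DR · Δt = 94.80 × 21600 s = 2.048 × 10^6 ft³.
Over A = 0.484 mi², depth = V / A = 1.82 in.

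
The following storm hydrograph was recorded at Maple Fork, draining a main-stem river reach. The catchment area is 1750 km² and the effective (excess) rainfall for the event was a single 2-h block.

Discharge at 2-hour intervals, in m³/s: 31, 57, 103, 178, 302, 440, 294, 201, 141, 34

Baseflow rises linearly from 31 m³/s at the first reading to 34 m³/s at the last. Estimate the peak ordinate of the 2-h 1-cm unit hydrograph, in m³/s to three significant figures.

U_p ≈ 680 m³/s

Direct runoff: 0.00, 25.67, 71.33, 146.00, 269.67, 407.33, 261.00, 167.67, 107.33, 0.00 m³/s; ΣQ_DR = 1456 m³/s, peak = 407.33 m³/s.
Runoff depth d = ΣQ_DR·Δt / A = 1456 × 7200 / (1750 km²) = 5.990 mm.
The 1-cm UH is the DRH scaled by (10 mm)/d, so U_p = 407.33 × 10/5.990 = 680 m³/s.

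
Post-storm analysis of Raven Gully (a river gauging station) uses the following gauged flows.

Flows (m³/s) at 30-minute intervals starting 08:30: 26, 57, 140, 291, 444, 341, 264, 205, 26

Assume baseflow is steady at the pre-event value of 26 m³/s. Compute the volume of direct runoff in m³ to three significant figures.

Direct-runoff ordinates (Q − Q_b): 0.0, 31.0, 114.0, 265.0, 418.0, 315.0, 238.0, 179.0, 0.0 m³/s.
ΣQ_DR = 1560 m³/s.
With Δt = 0.5 h = 1800 s, V = ΣQ_DR · Δt = 1560 × 1800 = 2.81 × 10^6 m³.

V ≈ 2.81 × 10^6 m³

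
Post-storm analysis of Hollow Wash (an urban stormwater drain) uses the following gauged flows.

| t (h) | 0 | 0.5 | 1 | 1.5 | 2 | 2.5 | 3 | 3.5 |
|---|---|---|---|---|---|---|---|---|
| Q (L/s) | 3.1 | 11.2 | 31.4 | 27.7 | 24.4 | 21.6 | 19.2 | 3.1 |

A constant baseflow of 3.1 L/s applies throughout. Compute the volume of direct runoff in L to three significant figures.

Direct-runoff ordinates (Q − Q_b): 0.0, 8.1, 28.3, 24.6, 21.3, 18.5, 16.1, 0.0 L/s.
ΣQ_DR = 116.9 L/s.
With Δt = 0.5 h = 1800 s, V = ΣQ_DR · Δt = 116.9 × 1800 = 2.10 × 10^5 L.

V ≈ 2.10 × 10^5 L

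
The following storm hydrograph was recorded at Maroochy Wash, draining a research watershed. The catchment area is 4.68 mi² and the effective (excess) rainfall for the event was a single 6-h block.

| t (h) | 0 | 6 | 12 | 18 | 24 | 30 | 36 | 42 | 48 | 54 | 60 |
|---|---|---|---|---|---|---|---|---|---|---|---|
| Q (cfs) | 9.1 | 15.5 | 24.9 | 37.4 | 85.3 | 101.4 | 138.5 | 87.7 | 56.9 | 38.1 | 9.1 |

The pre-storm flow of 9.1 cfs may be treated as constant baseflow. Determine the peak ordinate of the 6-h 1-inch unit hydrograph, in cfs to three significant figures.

Direct runoff: 0.0, 6.4, 15.8, 28.3, 76.2, 92.3, 129.4, 78.6, 47.8, 29.0, 0.0 cfs; ΣQ_DR = 503.8 cfs, peak = 129.4 cfs.
Runoff depth d = ΣQ_DR·Δt / A = 503.8 × 21600 / (4.68 mi²) = 1.001 in.
The 1-inch UH is the DRH scaled by (1 in)/d, so U_p = 129.4 × 1/1.001 = 129 cfs.

U_p ≈ 129 cfs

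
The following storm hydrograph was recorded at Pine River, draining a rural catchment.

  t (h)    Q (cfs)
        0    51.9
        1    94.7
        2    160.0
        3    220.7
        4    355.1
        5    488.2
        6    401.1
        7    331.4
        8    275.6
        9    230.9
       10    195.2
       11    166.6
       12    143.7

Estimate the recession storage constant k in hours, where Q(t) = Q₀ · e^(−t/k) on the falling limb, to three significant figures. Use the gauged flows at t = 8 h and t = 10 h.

k ≈ 5.80 h

On the falling limb, Q drops from 275.6 to 195.2 cfs between t = 8 h and t = 10 h (Δt = 2 h).
k = −Δt / ln(Q₂/Q₁) = −2 / ln(195.2/275.6) = 5.80 h.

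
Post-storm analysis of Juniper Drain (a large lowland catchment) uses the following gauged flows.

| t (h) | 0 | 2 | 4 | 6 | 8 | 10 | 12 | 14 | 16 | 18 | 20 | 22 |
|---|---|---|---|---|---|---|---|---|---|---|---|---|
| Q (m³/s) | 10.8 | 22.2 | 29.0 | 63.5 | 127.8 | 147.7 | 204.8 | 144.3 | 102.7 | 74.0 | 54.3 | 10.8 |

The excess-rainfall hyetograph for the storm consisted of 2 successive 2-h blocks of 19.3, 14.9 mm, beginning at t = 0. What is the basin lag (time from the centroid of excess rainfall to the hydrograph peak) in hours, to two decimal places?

t_L ≈ 10.13 h

Centroid of excess rainfall: t_c = Σ P_i·t̄_i / ΣP_i = 1.8713 h (block centres at 1, 3 h).
Hydrograph peak occurs at t = 12 h, so basin lag t_L = 12 − 1.8713 = 10.13 h.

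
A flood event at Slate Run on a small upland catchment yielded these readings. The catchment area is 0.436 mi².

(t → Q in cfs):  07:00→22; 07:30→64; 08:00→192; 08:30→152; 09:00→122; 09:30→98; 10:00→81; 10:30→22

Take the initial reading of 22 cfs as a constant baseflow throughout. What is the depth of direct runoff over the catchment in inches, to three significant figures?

d ≈ 1.03 in

Direct runoff: 0.0, 42.0, 170.0, 130.0, 100.0, 76.0, 59.0, 0.0 cfs; ΣQ_DR = 577.0 cfs.
V = ΣQ_DR · Δt = 577.0 × 1800 s = 1.039 × 10^6 ft³.
Over A = 0.436 mi², depth = V / A = 1.03 in.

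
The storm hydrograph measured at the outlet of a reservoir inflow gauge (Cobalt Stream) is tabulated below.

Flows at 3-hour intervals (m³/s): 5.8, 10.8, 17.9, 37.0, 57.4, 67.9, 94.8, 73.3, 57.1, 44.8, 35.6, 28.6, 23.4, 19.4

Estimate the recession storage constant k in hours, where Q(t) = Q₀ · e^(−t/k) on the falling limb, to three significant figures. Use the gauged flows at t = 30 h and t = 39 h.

On the falling limb, Q drops from 35.6 to 19.4 m³/s between t = 30 h and t = 39 h (Δt = 9 h).
k = −Δt / ln(Q₂/Q₁) = −9 / ln(19.4/35.6) = 14.8 h.

k ≈ 14.8 h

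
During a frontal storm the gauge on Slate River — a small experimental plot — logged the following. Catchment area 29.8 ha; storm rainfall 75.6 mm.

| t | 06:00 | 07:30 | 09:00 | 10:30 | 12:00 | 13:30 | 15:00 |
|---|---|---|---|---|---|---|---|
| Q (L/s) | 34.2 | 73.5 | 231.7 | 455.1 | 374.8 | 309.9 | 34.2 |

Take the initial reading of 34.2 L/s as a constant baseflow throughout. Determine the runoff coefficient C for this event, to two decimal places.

C ≈ 0.31

ΣQ_DR = 1274 L/s; V = ΣQ_DR·Δt = 6.880 × 10^6 L.
Runoff depth d = V / A = 23.09 mm.
C = d / P = 23.09 / 75.6 = 0.31.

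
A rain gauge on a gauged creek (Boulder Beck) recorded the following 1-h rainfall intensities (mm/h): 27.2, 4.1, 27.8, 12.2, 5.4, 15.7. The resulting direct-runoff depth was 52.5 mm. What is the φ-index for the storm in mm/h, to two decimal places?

φ ≈ 7.60 mm/h

Only the 4 blocks with intensity above φ contribute runoff: 27.2, 27.8, 12.2, 15.7 mm/h.
Σ(I−φ)·Δt = d  ⇒  (27.2+27.8+12.2+15.7 − 4φ)·1 = 52.5
φ = (82.90 − 52.5/1) / 4 = 7.60 mm/h.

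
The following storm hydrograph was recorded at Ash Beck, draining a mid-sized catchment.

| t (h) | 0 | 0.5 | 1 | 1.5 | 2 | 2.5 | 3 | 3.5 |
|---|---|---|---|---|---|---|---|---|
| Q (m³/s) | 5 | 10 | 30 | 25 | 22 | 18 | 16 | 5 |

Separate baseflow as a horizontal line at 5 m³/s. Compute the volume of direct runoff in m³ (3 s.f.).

Direct-runoff ordinates (Q − Q_b): 0.0, 5.0, 25.0, 20.0, 17.0, 13.0, 11.0, 0.0 m³/s.
ΣQ_DR = 91.00 m³/s.
With Δt = 0.5 h = 1800 s, V = ΣQ_DR · Δt = 91.00 × 1800 = 1.64 × 10^5 m³.

V ≈ 1.64 × 10^5 m³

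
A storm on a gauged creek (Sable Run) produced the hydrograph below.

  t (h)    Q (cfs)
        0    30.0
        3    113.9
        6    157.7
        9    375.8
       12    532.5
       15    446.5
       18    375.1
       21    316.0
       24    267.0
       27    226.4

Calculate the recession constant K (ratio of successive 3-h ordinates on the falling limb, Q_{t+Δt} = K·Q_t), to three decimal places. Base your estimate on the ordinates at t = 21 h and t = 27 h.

K ≈ 0.846

Using the recession-limb readings at t = 21 h and t = 27 h: Q falls from 316.0 to 226.4 cfs over 2 intervals.
K = (Q₂/Q₁)^(1/2) = (226.4/316.0)^(1/2) = 0.846.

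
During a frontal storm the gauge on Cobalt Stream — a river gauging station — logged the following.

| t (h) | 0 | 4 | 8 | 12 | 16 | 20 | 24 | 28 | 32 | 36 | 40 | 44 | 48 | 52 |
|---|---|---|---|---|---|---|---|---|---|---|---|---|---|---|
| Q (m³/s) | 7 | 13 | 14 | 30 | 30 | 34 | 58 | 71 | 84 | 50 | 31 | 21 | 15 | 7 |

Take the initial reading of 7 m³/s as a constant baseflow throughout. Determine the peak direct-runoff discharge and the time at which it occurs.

Q_p = 77.0 m³/s at t = 32 h

Subtracting baseflow gives direct-runoff ordinates: 0.0, 6.0, 7.0, 23.0, 23.0, 27.0, 51.0, 64.0, 77.0, 43.0, 24.0, 14.0, 8.0, 0.0 m³/s.
The maximum is 77.0 m³/s, occurring at the reading for t = 32 h.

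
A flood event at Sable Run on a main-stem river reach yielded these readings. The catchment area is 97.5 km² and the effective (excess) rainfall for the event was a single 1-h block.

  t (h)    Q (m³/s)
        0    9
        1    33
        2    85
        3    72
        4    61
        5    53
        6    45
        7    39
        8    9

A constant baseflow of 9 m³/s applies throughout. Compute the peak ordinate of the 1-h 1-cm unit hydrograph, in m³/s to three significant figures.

Direct runoff: 0.0, 24.0, 76.0, 63.0, 52.0, 44.0, 36.0, 30.0, 0.0 m³/s; ΣQ_DR = 325.0 m³/s, peak = 76.0 m³/s.
Runoff depth d = ΣQ_DR·Δt / A = 325.0 × 3600 / (97.5 km²) = 12.00 mm.
The 1-cm UH is the DRH scaled by (10 mm)/d, so U_p = 76.0 × 10/12.00 = 63.3 m³/s.

U_p ≈ 63.3 m³/s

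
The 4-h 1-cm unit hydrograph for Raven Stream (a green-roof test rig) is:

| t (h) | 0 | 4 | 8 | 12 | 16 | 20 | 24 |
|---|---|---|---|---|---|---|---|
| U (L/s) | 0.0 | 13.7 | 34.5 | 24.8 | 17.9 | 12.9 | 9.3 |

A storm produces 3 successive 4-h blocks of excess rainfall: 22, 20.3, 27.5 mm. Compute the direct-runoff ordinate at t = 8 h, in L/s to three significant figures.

By discrete convolution, Q_j = Σ (P_i / 10 mm) · U_{j−i}.
At t = 8 h (j=2): Q = (22/10)·34.5 + (20.3/10)·13.7 + (27.5/10)·0.0 = 104 L/s.

Q ≈ 104 L/s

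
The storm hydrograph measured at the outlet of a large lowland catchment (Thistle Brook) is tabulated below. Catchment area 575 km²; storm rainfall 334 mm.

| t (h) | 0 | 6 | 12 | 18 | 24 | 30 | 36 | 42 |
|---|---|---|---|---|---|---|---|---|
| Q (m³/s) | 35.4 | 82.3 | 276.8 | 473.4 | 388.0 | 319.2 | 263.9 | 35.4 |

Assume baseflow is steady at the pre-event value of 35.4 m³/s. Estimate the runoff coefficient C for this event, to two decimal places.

C ≈ 0.18

ΣQ_DR = 1591 m³/s; V = ΣQ_DR·Δt = 3.437 × 10^7 m³.
Runoff depth d = V / A = 59.77 mm.
C = d / P = 59.77 / 334 = 0.18.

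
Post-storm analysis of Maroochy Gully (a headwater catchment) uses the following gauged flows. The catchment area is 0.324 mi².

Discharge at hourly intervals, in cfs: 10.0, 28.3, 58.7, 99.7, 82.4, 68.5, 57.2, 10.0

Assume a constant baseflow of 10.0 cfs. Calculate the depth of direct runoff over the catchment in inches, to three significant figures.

Direct runoff: 0.0, 18.3, 48.7, 89.7, 72.4, 58.5, 47.2, 0.0 cfs; ΣQ_DR = 334.8 cfs.
V = ΣQ_DR · Δt = 334.8 × 3600 s = 1.205 × 10^6 ft³.
Over A = 0.324 mi², depth = V / A = 1.60 in.

d ≈ 1.60 in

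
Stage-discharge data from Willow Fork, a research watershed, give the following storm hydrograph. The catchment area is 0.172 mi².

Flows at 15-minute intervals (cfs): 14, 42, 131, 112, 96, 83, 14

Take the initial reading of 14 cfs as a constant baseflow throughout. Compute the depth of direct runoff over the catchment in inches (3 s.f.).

Direct runoff: 0.0, 28.0, 117.0, 98.0, 82.0, 69.0, 0.0 cfs; ΣQ_DR = 394.0 cfs.
V = ΣQ_DR · Δt = 394.0 × 900 s = 3.546 × 10^5 ft³.
Over A = 0.172 mi², depth = V / A = 0.887 in.

d ≈ 0.887 in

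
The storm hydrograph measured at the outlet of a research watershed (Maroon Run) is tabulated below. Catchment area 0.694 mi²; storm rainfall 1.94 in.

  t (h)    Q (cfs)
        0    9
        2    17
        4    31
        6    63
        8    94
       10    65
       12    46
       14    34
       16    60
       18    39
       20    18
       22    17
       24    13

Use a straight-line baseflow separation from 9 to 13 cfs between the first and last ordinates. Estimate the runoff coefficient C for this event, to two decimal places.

ΣQ_DR = 363.0 cfs; V = ΣQ_DR·Δt = 2.614 × 10^6 ft³.
Runoff depth d = V / A = 1.621 in.
C = d / P = 1.621 / 1.94 = 0.84.

C ≈ 0.84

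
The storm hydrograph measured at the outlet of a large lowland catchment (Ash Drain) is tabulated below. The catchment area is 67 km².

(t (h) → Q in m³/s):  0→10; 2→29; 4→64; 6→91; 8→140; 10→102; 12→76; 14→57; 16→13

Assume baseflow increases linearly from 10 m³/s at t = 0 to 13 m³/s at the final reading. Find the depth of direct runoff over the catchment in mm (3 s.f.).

Direct runoff: 0.00, 18.62, 53.25, 79.88, 128.50, 90.12, 63.75, 44.38, 0.00 m³/s; ΣQ_DR = 478.5 m³/s.
V = ΣQ_DR · Δt = 478.5 × 7200 s = 3.445 × 10^6 m³.
Over A = 67 km², depth = V / A = 51.4 mm.

d ≈ 51.4 mm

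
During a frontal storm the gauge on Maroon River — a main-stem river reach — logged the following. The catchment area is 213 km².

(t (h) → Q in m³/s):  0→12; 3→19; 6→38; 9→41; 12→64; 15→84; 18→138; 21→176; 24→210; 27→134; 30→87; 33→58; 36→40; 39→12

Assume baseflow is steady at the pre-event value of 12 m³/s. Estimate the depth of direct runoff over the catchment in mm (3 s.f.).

d ≈ 47.9 mm

Direct runoff: 0.0, 7.0, 26.0, 29.0, 52.0, 72.0, 126.0, 164.0, 198.0, 122.0, 75.0, 46.0, 28.0, 0.0 m³/s; ΣQ_DR = 945.0 m³/s.
V = ΣQ_DR · Δt = 945.0 × 10800 s = 1.021 × 10^7 m³.
Over A = 213 km², depth = V / A = 47.9 mm.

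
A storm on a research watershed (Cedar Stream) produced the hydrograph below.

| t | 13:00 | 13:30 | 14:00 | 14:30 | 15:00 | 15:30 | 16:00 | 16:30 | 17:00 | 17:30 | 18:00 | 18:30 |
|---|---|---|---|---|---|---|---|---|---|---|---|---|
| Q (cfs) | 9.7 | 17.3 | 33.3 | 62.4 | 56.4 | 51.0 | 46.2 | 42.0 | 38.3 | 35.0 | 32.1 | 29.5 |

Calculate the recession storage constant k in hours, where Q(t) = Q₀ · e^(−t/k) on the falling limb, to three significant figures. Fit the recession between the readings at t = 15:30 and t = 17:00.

On the falling limb, Q drops from 51.0 to 38.3 cfs between t = 15:30 and t = 17:00 (Δt = 1.5 h).
k = −Δt / ln(Q₂/Q₁) = −1.5 / ln(38.3/51.0) = 5.24 h.

k ≈ 5.24 h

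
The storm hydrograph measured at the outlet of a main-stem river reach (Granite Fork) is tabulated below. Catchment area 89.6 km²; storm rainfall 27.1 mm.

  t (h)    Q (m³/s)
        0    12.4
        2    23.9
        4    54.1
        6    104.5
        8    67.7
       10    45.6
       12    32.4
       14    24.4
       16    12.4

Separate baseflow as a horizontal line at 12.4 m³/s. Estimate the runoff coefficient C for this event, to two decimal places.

ΣQ_DR = 265.8 m³/s; V = ΣQ_DR·Δt = 1.914 × 10^6 m³.
Runoff depth d = V / A = 21.36 mm.
C = d / P = 21.36 / 27.1 = 0.79.

C ≈ 0.79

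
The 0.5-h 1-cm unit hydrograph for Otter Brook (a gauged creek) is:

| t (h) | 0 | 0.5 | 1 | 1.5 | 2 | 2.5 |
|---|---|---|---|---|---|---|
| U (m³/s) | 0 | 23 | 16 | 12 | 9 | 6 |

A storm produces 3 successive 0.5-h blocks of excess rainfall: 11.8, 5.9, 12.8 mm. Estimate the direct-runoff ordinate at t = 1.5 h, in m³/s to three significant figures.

By discrete convolution, Q_j = Σ (P_i / 10 mm) · U_{j−i}.
At t = 1.5 h (j=3): Q = (11.8/10)·12 + (5.9/10)·16 + (12.8/10)·23 = 53.0 m³/s.

Q ≈ 53.0 m³/s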